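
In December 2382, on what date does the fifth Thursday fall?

December 30, 2382

December 1, 2382 is a Wednesday.
The first Thursday is therefore December 2 (1 days later).
The fifth Thursday is 2 + 4×7 = December 30.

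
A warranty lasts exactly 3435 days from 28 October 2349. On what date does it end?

March 25, 2359

+365 (one year) → Oct 28, 2350 (3070 left).
+365 (one year) → Oct 28, 2351 (2705 left).
+366 (one year; includes Feb 29, 2352) → Oct 28, 2352 (2339 left).
+365 (one year) → Oct 28, 2353 (1974 left).
+365 (one year) → Oct 28, 2354 (1609 left).
+365 (one year) → Oct 28, 2355 (1244 left).
+366 (one year; includes Feb 29, 2356) → Oct 28, 2356 (878 left).
+365 (one year) → Oct 28, 2357 (513 left).
+365 (one year) → Oct 28, 2358 (148 left).
Oct has 31 days: +4 → Nov 1, 2358 (144 left).
Nov has 30 days: +30 → Dec 1, 2358 (114 left).
Dec has 31 days: +31 → Jan 1, 2359 (83 left).
Jan has 31 days: +31 → Feb 1, 2359 (52 left).
Feb has 28 days: +28 → Mar 1, 2359 (24 left).
+24 → Mar 25, 2359.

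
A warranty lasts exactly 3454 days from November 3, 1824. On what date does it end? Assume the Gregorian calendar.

April 19, 1834

+365 (one year) → Nov 3, 1825 (3089 left).
+365 (one year) → Nov 3, 1826 (2724 left).
+365 (one year) → Nov 3, 1827 (2359 left).
+366 (one year; includes Feb 29, 1828) → Nov 3, 1828 (1993 left).
+365 (one year) → Nov 3, 1829 (1628 left).
+365 (one year) → Nov 3, 1830 (1263 left).
+365 (one year) → Nov 3, 1831 (898 left).
+366 (one year; includes Feb 29, 1832) → Nov 3, 1832 (532 left).
+365 (one year) → Nov 3, 1833 (167 left).
Nov has 30 days: +28 → Dec 1, 1833 (139 left).
Dec has 31 days: +31 → Jan 1, 1834 (108 left).
Jan has 31 days: +31 → Feb 1, 1834 (77 left).
Feb has 28 days: +28 → Mar 1, 1834 (49 left).
Mar has 31 days: +31 → Apr 1, 1834 (18 left).
+18 → Apr 19, 1834.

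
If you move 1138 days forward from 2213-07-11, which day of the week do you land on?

Thursday

First find the weekday of Jul 11, 2213. Doomsday rule: the anchor day for the 2200s is Friday. For year 13: 13÷12 = 1 r 1, and 1÷4 = 0, so 1+1+0 = 2.
Friday + 2 ≡ Sunday — that's 2213's doomsday.
In July the doomsday date is Jul 11.
Jul 11 is the doomsday itself: Sunday.
1138 mod 7 = 4, so 1138 days after a Sunday is Sunday + 4 = Thursday.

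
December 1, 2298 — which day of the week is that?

Doomsday rule: the anchor day for the 2200s is Friday. For year 98: 98÷12 = 8 r 2, and 2÷4 = 0, so 8+2+0 = 10.
Friday + 10 ≡ Monday — that's 2298's doomsday.
In December the doomsday date is Dec 12.
Dec 1 is 11 days before Dec 12; 11 mod 7 = 4, so Monday − 4 = Thursday.

Thursday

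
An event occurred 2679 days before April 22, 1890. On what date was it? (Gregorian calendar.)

−365 (one year) → Apr 22, 1889 (2314 left).
−365 (one year) → Apr 22, 1888 (1949 left).
−366 (one year; includes Feb 29, 1888) → Apr 22, 1887 (1583 left).
−365 (one year) → Apr 22, 1886 (1218 left).
−365 (one year) → Apr 22, 1885 (853 left).
−365 (one year) → Apr 22, 1884 (488 left).
−366 (one year; includes Feb 29, 1884) → Apr 22, 1883 (122 left).
−22 → Mar 31, 1883 (end of Mar, 31 days; 100 left).
−31 → Feb 28, 1883 (end of Feb, 28 days; 69 left).
−28 → Jan 31, 1883 (end of Jan, 31 days; 41 left).
−31 → Dec 31, 1882 (end of Dec, 31 days; 10 left).
−10 → Dec 21, 1882.

December 21, 1882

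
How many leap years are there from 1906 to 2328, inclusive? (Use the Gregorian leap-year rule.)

Multiples of 4 in [1906,2328]: 106.
Of those, multiples of 100: 4 (not leap unless ÷400).
Multiples of 400: 1.
Leap years = 106 − 4 + 1 = 103.

103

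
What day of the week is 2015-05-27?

Wednesday

January 1, 2015 is a Thursday.
Jan 1, 2015 → Feb 1, 2015: 31 days (January has 31).
Feb 1, 2015 → Mar 1, 2015: 28 days (February has 28).
Mar 1, 2015 → Apr 1, 2015: 31 days (March has 31).
Apr 1, 2015 → May 1, 2015: 30 days (April has 30).
May 1, 2015 → May 27, 2015: 26 days.
Total: 146 days.
146 mod 7 = 6, so Thursday + 6 = Wednesday.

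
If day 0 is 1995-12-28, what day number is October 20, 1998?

1027

Dec 28, 1995 → Dec 28, 1996: 366 days (Feb 29, 1996 is in that span).
Dec 28, 1996 → Dec 28, 1997: 365 days.
Dec 28, 1997 → Jan 28, 1998: 31 days (December has 31).
Jan 28, 1998 → Feb 28, 1998: 31 days (January has 31).
Feb 28, 1998 → Mar 28, 1998: 28 days (February has 28).
Mar 28, 1998 → Apr 28, 1998: 31 days (March has 31).
Apr 28, 1998 → May 28, 1998: 30 days (April has 30).
May 28, 1998 → Jun 28, 1998: 31 days (May has 31).
Jun 28, 1998 → Jul 28, 1998: 30 days (June has 30).
Jul 28, 1998 → Aug 28, 1998: 31 days (July has 31).
Aug 28, 1998 → Sep 28, 1998: 31 days (August has 31).
Sep 28, 1998 → Oct 20, 1998: 22 days.
Total: 1027 days.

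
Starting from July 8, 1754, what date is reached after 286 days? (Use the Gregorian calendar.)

Jul has 31 days: +24 → Aug 1, 1754 (262 left).
Aug has 31 days: +31 → Sep 1, 1754 (231 left).
Sep has 30 days: +30 → Oct 1, 1754 (201 left).
Oct has 31 days: +31 → Nov 1, 1754 (170 left).
Nov has 30 days: +30 → Dec 1, 1754 (140 left).
Dec has 31 days: +31 → Jan 1, 1755 (109 left).
Jan has 31 days: +31 → Feb 1, 1755 (78 left).
Feb has 28 days: +28 → Mar 1, 1755 (50 left).
Mar has 31 days: +31 → Apr 1, 1755 (19 left).
+19 → Apr 20, 1755.

April 20, 1755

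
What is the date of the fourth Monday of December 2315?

December 1, 2315 is a Wednesday.
The first Monday is therefore December 6 (5 days later).
The fourth Monday is 6 + 3×7 = December 27.

December 27, 2315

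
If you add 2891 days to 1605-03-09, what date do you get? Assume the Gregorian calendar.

+365 (one year) → Mar 9, 1606 (2526 left).
+365 (one year) → Mar 9, 1607 (2161 left).
+366 (one year; includes Feb 29, 1608) → Mar 9, 1608 (1795 left).
+365 (one year) → Mar 9, 1609 (1430 left).
+365 (one year) → Mar 9, 1610 (1065 left).
+365 (one year) → Mar 9, 1611 (700 left).
+366 (one year; includes Feb 29, 1612) → Mar 9, 1612 (334 left).
Mar has 31 days: +23 → Apr 1, 1612 (311 left).
Apr has 30 days: +30 → May 1, 1612 (281 left).
May has 31 days: +31 → Jun 1, 1612 (250 left).
Jun has 30 days: +30 → Jul 1, 1612 (220 left).
Jul has 31 days: +31 → Aug 1, 1612 (189 left).
Aug has 31 days: +31 → Sep 1, 1612 (158 left).
Sep has 30 days: +30 → Oct 1, 1612 (128 left).
Oct has 31 days: +31 → Nov 1, 1612 (97 left).
Nov has 30 days: +30 → Dec 1, 1612 (67 left).
Dec has 31 days: +31 → Jan 1, 1613 (36 left).
Jan has 31 days: +31 → Feb 1, 1613 (5 left).
+5 → Feb 6, 1613.

February 6, 1613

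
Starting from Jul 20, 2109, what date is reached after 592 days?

+365 (one year) → Jul 20, 2110 (227 left).
Jul has 31 days: +12 → Aug 1, 2110 (215 left).
Aug has 31 days: +31 → Sep 1, 2110 (184 left).
Sep has 30 days: +30 → Oct 1, 2110 (154 left).
Oct has 31 days: +31 → Nov 1, 2110 (123 left).
Nov has 30 days: +30 → Dec 1, 2110 (93 left).
Dec has 31 days: +31 → Jan 1, 2111 (62 left).
Jan has 31 days: +31 → Feb 1, 2111 (31 left).
Feb has 28 days: +28 → Mar 1, 2111 (3 left).
+3 → Mar 4, 2111.

March 4, 2111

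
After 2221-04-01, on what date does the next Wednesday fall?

Apr 1, 2221 is a Sunday.
From Sunday to the next Wednesday is 3 days.
Apr 1, 2221 + 3 = Apr 4, 2221.

April 4, 2221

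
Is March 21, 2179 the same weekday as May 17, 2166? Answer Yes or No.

No

From May 17, 2166 to Mar 21, 2179 is 4691 days.
4691 mod 7 = 1, so they are different weekdays.
(May 17, 2166 is a Saturday; Mar 21, 2179 is a Sunday.)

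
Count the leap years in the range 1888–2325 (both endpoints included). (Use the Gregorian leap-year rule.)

Multiples of 4 in [1888,2325]: 110.
Of those, multiples of 100: 5 (not leap unless ÷400).
Multiples of 400: 1.
Leap years = 110 − 5 + 1 = 106.

106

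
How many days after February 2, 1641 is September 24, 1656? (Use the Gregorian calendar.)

Feb 2, 1641 → Feb 2, 1642: 365 days.
Feb 2, 1642 → Feb 2, 1643: 365 days.
Feb 2, 1643 → Feb 2, 1644: 365 days.
Feb 2, 1644 → Feb 2, 1645: 366 days (Feb 29, 1644 is in that span).
Feb 2, 1645 → Feb 2, 1646: 365 days.
Feb 2, 1646 → Feb 2, 1647: 365 days.
Feb 2, 1647 → Feb 2, 1648: 365 days.
Feb 2, 1648 → Feb 2, 1649: 366 days (Feb 29, 1648 is in that span).
Feb 2, 1649 → Feb 2, 1650: 365 days.
Feb 2, 1650 → Feb 2, 1651: 365 days.
Feb 2, 1651 → Feb 2, 1652: 365 days.
Feb 2, 1652 → Feb 2, 1653: 366 days (Feb 29, 1652 is in that span).
Feb 2, 1653 → Feb 2, 1654: 365 days.
Feb 2, 1654 → Feb 2, 1655: 365 days.
Feb 2, 1655 → Feb 2, 1656: 365 days.
Feb 2, 1656 → Mar 2, 1656: 29 days (February has 29).
Mar 2, 1656 → Apr 2, 1656: 31 days (March has 31).
Apr 2, 1656 → May 2, 1656: 30 days (April has 30).
May 2, 1656 → Jun 2, 1656: 31 days (May has 31).
Jun 2, 1656 → Jul 2, 1656: 30 days (June has 30).
Jul 2, 1656 → Aug 2, 1656: 31 days (July has 31).
Aug 2, 1656 → Sep 2, 1656: 31 days (August has 31).
Sep 2, 1656 → Sep 24, 1656: 22 days.
Total: 5713 days.

5713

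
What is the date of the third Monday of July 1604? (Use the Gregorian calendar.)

July 19, 1604

July 1, 1604 is a Thursday.
The first Monday is therefore July 5 (4 days later).
The third Monday is 5 + 2×7 = July 19.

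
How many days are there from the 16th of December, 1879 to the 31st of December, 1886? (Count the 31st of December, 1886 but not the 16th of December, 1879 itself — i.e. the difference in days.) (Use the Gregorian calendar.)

2572

Dec 16, 1879 → Dec 16, 1880: 366 days (Feb 29, 1880 is in that span).
Dec 16, 1880 → Dec 16, 1881: 365 days.
Dec 16, 1881 → Dec 16, 1882: 365 days.
Dec 16, 1882 → Dec 16, 1883: 365 days.
Dec 16, 1883 → Dec 16, 1884: 366 days (Feb 29, 1884 is in that span).
Dec 16, 1884 → Dec 16, 1885: 365 days.
Dec 16, 1885 → Jan 16, 1886: 31 days (December has 31).
Jan 16, 1886 → Feb 16, 1886: 31 days (January has 31).
Feb 16, 1886 → Mar 16, 1886: 28 days (February has 28).
Mar 16, 1886 → Apr 16, 1886: 31 days (March has 31).
Apr 16, 1886 → May 16, 1886: 30 days (April has 30).
May 16, 1886 → Jun 16, 1886: 31 days (May has 31).
Jun 16, 1886 → Jul 16, 1886: 30 days (June has 30).
Jul 16, 1886 → Aug 16, 1886: 31 days (July has 31).
Aug 16, 1886 → Sep 16, 1886: 31 days (August has 31).
Sep 16, 1886 → Oct 16, 1886: 30 days (September has 30).
Oct 16, 1886 → Nov 16, 1886: 31 days (October has 31).
Nov 16, 1886 → Dec 16, 1886: 30 days (November has 30).
Dec 16, 1886 → Dec 31, 1886: 15 days.
Total: 2572 days.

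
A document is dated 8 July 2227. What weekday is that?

Sunday

Doomsday rule: the anchor day for the 2200s is Friday. For year 27: 27÷12 = 2 r 3, and 3÷4 = 0, so 2+3+0 = 5.
Friday + 5 ≡ Wednesday — that's 2227's doomsday.
In July the doomsday date is Jul 11.
Jul 8 is 3 days before Jul 11; 3 mod 7 = 3, so Wednesday − 3 = Sunday.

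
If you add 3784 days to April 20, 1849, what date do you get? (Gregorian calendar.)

August 30, 1859

+365 (one year) → Apr 20, 1850 (3419 left).
+365 (one year) → Apr 20, 1851 (3054 left).
+366 (one year; includes Feb 29, 1852) → Apr 20, 1852 (2688 left).
+365 (one year) → Apr 20, 1853 (2323 left).
+365 (one year) → Apr 20, 1854 (1958 left).
+365 (one year) → Apr 20, 1855 (1593 left).
+366 (one year; includes Feb 29, 1856) → Apr 20, 1856 (1227 left).
+365 (one year) → Apr 20, 1857 (862 left).
+365 (one year) → Apr 20, 1858 (497 left).
+365 (one year) → Apr 20, 1859 (132 left).
Apr has 30 days: +11 → May 1, 1859 (121 left).
May has 31 days: +31 → Jun 1, 1859 (90 left).
Jun has 30 days: +30 → Jul 1, 1859 (60 left).
Jul has 31 days: +31 → Aug 1, 1859 (29 left).
+29 → Aug 30, 1859.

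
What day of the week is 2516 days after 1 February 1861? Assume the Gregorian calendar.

First find the weekday of Feb 1, 1861. Doomsday rule: the anchor day for the 1800s is Friday. For year 61: 61÷12 = 5 r 1, and 1÷4 = 0, so 5+1+0 = 6.
Friday + 6 ≡ Thursday — that's 1861's doomsday.
In February the doomsday date is Feb 28 (1861 is not a leap year).
Feb 1 is 27 days before Feb 28; 27 mod 7 = 6, so Thursday − 6 = Friday.
2516 mod 7 = 3, so 2516 days after a Friday is Friday + 3 = Monday.

Monday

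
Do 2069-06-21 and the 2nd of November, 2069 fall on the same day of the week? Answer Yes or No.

From Jun 21, 2069 to Nov 2, 2069 is 134 days.
134 mod 7 = 1, so they are different weekdays.
(Jun 21, 2069 is a Friday; Nov 2, 2069 is a Saturday.)

No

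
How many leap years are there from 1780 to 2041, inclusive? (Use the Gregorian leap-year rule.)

64

Multiples of 4 in [1780,2041]: 66.
Of those, multiples of 100: 3 (not leap unless ÷400).
Multiples of 400: 1.
Leap years = 66 − 3 + 1 = 64.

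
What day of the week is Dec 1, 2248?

Doomsday rule: the anchor day for the 2200s is Friday. For year 48: 48÷12 = 4 r 0, and 0÷4 = 0, so 4+0+0 = 4.
Friday + 4 ≡ Tuesday — that's 2248's doomsday.
In December the doomsday date is Dec 12.
Dec 1 is 11 days before Dec 12; 11 mod 7 = 4, so Tuesday − 4 = Friday.

Friday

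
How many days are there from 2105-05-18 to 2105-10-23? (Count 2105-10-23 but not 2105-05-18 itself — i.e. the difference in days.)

158

May 18, 2105 → Jun 18, 2105: 31 days (May has 31).
Jun 18, 2105 → Jul 18, 2105: 30 days (June has 30).
Jul 18, 2105 → Aug 18, 2105: 31 days (July has 31).
Aug 18, 2105 → Sep 18, 2105: 31 days (August has 31).
Sep 18, 2105 → Oct 18, 2105: 30 days (September has 30).
Oct 18, 2105 → Oct 23, 2105: 5 days.
Total: 158 days.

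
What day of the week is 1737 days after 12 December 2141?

First find the weekday of Dec 12, 2141. Doomsday rule: the anchor day for the 2100s is Sunday. For year 41: 41÷12 = 3 r 5, and 5÷4 = 1, so 3+5+1 = 9.
Sunday + 9 ≡ Tuesday — that's 2141's doomsday.
In December the doomsday date is Dec 12.
Dec 12 is the doomsday itself: Tuesday.
1737 mod 7 = 1, so 1737 days after a Tuesday is Tuesday + 1 = Wednesday.

Wednesday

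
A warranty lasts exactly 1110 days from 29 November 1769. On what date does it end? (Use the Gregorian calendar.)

December 13, 1772

+365 (one year) → Nov 29, 1770 (745 left).
+365 (one year) → Nov 29, 1771 (380 left).
Nov has 30 days: +2 → Dec 1, 1771 (378 left).
Dec has 31 days: +31 → Jan 1, 1772 (347 left).
Jan has 31 days: +31 → Feb 1, 1772 (316 left).
Feb has 29 days: +29 → Mar 1, 1772 (287 left).
Mar has 31 days: +31 → Apr 1, 1772 (256 left).
Apr has 30 days: +30 → May 1, 1772 (226 left).
May has 31 days: +31 → Jun 1, 1772 (195 left).
Jun has 30 days: +30 → Jul 1, 1772 (165 left).
Jul has 31 days: +31 → Aug 1, 1772 (134 left).
Aug has 31 days: +31 → Sep 1, 1772 (103 left).
Sep has 30 days: +30 → Oct 1, 1772 (73 left).
Oct has 31 days: +31 → Nov 1, 1772 (42 left).
Nov has 30 days: +30 → Dec 1, 1772 (12 left).
+12 → Dec 13, 1772.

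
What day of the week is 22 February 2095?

January 1, 2095 is a Saturday.
Jan 1, 2095 → Feb 1, 2095: 31 days (January has 31).
Feb 1, 2095 → Feb 22, 2095: 21 days.
Total: 52 days.
52 mod 7 = 3, so Saturday + 3 = Tuesday.

Tuesday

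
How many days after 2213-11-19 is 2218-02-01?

Nov 19, 2213 → Nov 19, 2214: 365 days.
Nov 19, 2214 → Nov 19, 2215: 365 days.
Nov 19, 2215 → Nov 19, 2216: 366 days (Feb 29, 2216 is in that span).
Nov 19, 2216 → Nov 19, 2217: 365 days.
Nov 19, 2217 → Dec 19, 2217: 30 days (November has 30).
Dec 19, 2217 → Jan 19, 2218: 31 days (December has 31).
Jan 19, 2218 → Feb 1, 2218: 13 days.
Total: 1535 days.

1535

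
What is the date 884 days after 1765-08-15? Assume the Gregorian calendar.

January 16, 1768

+365 (one year) → Aug 15, 1766 (519 left).
+365 (one year) → Aug 15, 1767 (154 left).
Aug has 31 days: +17 → Sep 1, 1767 (137 left).
Sep has 30 days: +30 → Oct 1, 1767 (107 left).
Oct has 31 days: +31 → Nov 1, 1767 (76 left).
Nov has 30 days: +30 → Dec 1, 1767 (46 left).
Dec has 31 days: +31 → Jan 1, 1768 (15 left).
+15 → Jan 16, 1768.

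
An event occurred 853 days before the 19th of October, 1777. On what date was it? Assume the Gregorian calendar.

June 19, 1775

−365 (one year) → Oct 19, 1776 (488 left).
−366 (one year; includes Feb 29, 1776) → Oct 19, 1775 (122 left).
−19 → Sep 30, 1775 (end of Sep, 30 days; 103 left).
−30 → Aug 31, 1775 (end of Aug, 31 days; 73 left).
−31 → Jul 31, 1775 (end of Jul, 31 days; 42 left).
−31 → Jun 30, 1775 (end of Jun, 30 days; 11 left).
−11 → Jun 19, 1775.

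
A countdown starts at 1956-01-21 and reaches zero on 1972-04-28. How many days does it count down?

Jan 21, 1956 → Jan 21, 1957: 366 days (Feb 29, 1956 is in that span).
Jan 21, 1957 → Jan 21, 1958: 365 days.
Jan 21, 1958 → Jan 21, 1959: 365 days.
Jan 21, 1959 → Jan 21, 1960: 365 days.
Jan 21, 1960 → Jan 21, 1961: 366 days (Feb 29, 1960 is in that span).
Jan 21, 1961 → Jan 21, 1962: 365 days.
Jan 21, 1962 → Jan 21, 1963: 365 days.
Jan 21, 1963 → Jan 21, 1964: 365 days.
Jan 21, 1964 → Jan 21, 1965: 366 days (Feb 29, 1964 is in that span).
Jan 21, 1965 → Jan 21, 1966: 365 days.
Jan 21, 1966 → Jan 21, 1967: 365 days.
Jan 21, 1967 → Jan 21, 1968: 365 days.
Jan 21, 1968 → Jan 21, 1969: 366 days (Feb 29, 1968 is in that span).
Jan 21, 1969 → Jan 21, 1970: 365 days.
Jan 21, 1970 → Jan 21, 1971: 365 days.
Jan 21, 1971 → Jan 21, 1972: 365 days.
Jan 21, 1972 → Feb 21, 1972: 31 days (January has 31).
Feb 21, 1972 → Mar 21, 1972: 29 days (February has 29).
Mar 21, 1972 → Apr 21, 1972: 31 days (March has 31).
Apr 21, 1972 → Apr 28, 1972: 7 days.
Total: 5942 days.

5942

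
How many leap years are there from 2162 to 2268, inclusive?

Multiples of 4 in [2162,2268]: 27.
Of those, multiples of 100: 1 (not leap unless ÷400).
Multiples of 400: 0.
Leap years = 27 − 1 + 0 = 26.

26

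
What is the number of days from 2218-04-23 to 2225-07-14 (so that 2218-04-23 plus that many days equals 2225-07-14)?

2639

Apr 23, 2218 → Apr 23, 2219: 365 days.
Apr 23, 2219 → Apr 23, 2220: 366 days (Feb 29, 2220 is in that span).
Apr 23, 2220 → Apr 23, 2221: 365 days.
Apr 23, 2221 → Apr 23, 2222: 365 days.
Apr 23, 2222 → Apr 23, 2223: 365 days.
Apr 23, 2223 → Apr 23, 2224: 366 days (Feb 29, 2224 is in that span).
Apr 23, 2224 → Apr 23, 2225: 365 days.
Apr 23, 2225 → May 23, 2225: 30 days (April has 30).
May 23, 2225 → Jun 23, 2225: 31 days (May has 31).
Jun 23, 2225 → Jul 14, 2225: 21 days.
Total: 2639 days.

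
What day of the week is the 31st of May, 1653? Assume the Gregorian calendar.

Saturday

Doomsday rule: the anchor day for the 1600s is Tuesday. For year 53: 53÷12 = 4 r 5, and 5÷4 = 1, so 4+5+1 = 10.
Tuesday + 10 ≡ Friday — that's 1653's doomsday.
In May the doomsday date is May 9.
May 31 is 22 days after May 9; 22 mod 7 = 1, so Friday + 1 = Saturday.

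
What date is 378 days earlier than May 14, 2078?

−14 → Apr 30, 2078 (end of Apr, 30 days; 364 left).
−30 → Mar 31, 2078 (end of Mar, 31 days; 334 left).
−31 → Feb 28, 2078 (end of Feb, 28 days; 303 left).
−28 → Jan 31, 2078 (end of Jan, 31 days; 275 left).
−31 → Dec 31, 2077 (end of Dec, 31 days; 244 left).
−31 → Nov 30, 2077 (end of Nov, 30 days; 213 left).
−30 → Oct 31, 2077 (end of Oct, 31 days; 183 left).
−31 → Sep 30, 2077 (end of Sep, 30 days; 152 left).
−30 → Aug 31, 2077 (end of Aug, 31 days; 122 left).
−31 → Jul 31, 2077 (end of Jul, 31 days; 91 left).
−31 → Jun 30, 2077 (end of Jun, 30 days; 60 left).
−30 → May 31, 2077 (end of May, 31 days; 30 left).
−30 → May 1, 2077.

May 1, 2077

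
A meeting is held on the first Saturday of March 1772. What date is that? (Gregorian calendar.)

March 7, 1772

March 1, 1772 is a Sunday.
The first Saturday is therefore March 7 (6 days later).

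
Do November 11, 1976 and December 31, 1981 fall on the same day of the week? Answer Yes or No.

From Nov 11, 1976 to Dec 31, 1981 is 1876 days.
1876 mod 7 = 0, so they are the same weekday.
(Nov 11, 1976 is a Thursday; Dec 31, 1981 is a Thursday.)

Yes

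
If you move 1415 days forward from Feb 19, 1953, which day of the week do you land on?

Friday

First find the weekday of Feb 19, 1953. Doomsday rule: the anchor day for the 1900s is Wednesday. For year 53: 53÷12 = 4 r 5, and 5÷4 = 1, so 4+5+1 = 10.
Wednesday + 10 ≡ Saturday — that's 1953's doomsday.
In February the doomsday date is Feb 28 (1953 is not a leap year).
Feb 19 is 9 days before Feb 28; 9 mod 7 = 2, so Saturday − 2 = Thursday.
1415 mod 7 = 1, so 1415 days after a Thursday is Thursday + 1 = Friday.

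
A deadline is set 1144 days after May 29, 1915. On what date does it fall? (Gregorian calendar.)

+366 (one year; includes Feb 29, 1916) → May 29, 1916 (778 left).
+365 (one year) → May 29, 1917 (413 left).
+365 (one year) → May 29, 1918 (48 left).
May has 31 days: +3 → Jun 1, 1918 (45 left).
Jun has 30 days: +30 → Jul 1, 1918 (15 left).
+15 → Jul 16, 1918.

July 16, 1918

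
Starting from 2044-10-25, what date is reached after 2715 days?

April 1, 2052

+365 (one year) → Oct 25, 2045 (2350 left).
+365 (one year) → Oct 25, 2046 (1985 left).
+365 (one year) → Oct 25, 2047 (1620 left).
+366 (one year; includes Feb 29, 2048) → Oct 25, 2048 (1254 left).
+365 (one year) → Oct 25, 2049 (889 left).
+365 (one year) → Oct 25, 2050 (524 left).
+365 (one year) → Oct 25, 2051 (159 left).
Oct has 31 days: +7 → Nov 1, 2051 (152 left).
Nov has 30 days: +30 → Dec 1, 2051 (122 left).
Dec has 31 days: +31 → Jan 1, 2052 (91 left).
Jan has 31 days: +31 → Feb 1, 2052 (60 left).
Feb has 29 days: +29 → Mar 1, 2052 (31 left).
Mar has 31 days: +31 → Apr 1, 2052 (0 left).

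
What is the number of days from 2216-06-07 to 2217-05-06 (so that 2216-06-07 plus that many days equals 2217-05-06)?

333

Jun 7, 2216 → Jul 7, 2216: 30 days (June has 30).
Jul 7, 2216 → Aug 7, 2216: 31 days (July has 31).
Aug 7, 2216 → Sep 7, 2216: 31 days (August has 31).
Sep 7, 2216 → Oct 7, 2216: 30 days (September has 30).
Oct 7, 2216 → Nov 7, 2216: 31 days (October has 31).
Nov 7, 2216 → Dec 7, 2216: 30 days (November has 30).
Dec 7, 2216 → Jan 7, 2217: 31 days (December has 31).
Jan 7, 2217 → Feb 7, 2217: 31 days (January has 31).
Feb 7, 2217 → Mar 7, 2217: 28 days (February has 28).
Mar 7, 2217 → Apr 7, 2217: 31 days (March has 31).
Apr 7, 2217 → May 6, 2217: 29 days.
Total: 333 days.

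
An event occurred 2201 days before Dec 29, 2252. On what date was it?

−366 (one year; includes Feb 29, 2252) → Dec 29, 2251 (1835 left).
−365 (one year) → Dec 29, 2250 (1470 left).
−365 (one year) → Dec 29, 2249 (1105 left).
−365 (one year) → Dec 29, 2248 (740 left).
−366 (one year; includes Feb 29, 2248) → Dec 29, 2247 (374 left).
−29 → Nov 30, 2247 (end of Nov, 30 days; 345 left).
−30 → Oct 31, 2247 (end of Oct, 31 days; 315 left).
−31 → Sep 30, 2247 (end of Sep, 30 days; 284 left).
−30 → Aug 31, 2247 (end of Aug, 31 days; 254 left).
−31 → Jul 31, 2247 (end of Jul, 31 days; 223 left).
−31 → Jun 30, 2247 (end of Jun, 30 days; 192 left).
−30 → May 31, 2247 (end of May, 31 days; 162 left).
−31 → Apr 30, 2247 (end of Apr, 30 days; 131 left).
−30 → Mar 31, 2247 (end of Mar, 31 days; 101 left).
−31 → Feb 28, 2247 (end of Feb, 28 days; 70 left).
−28 → Jan 31, 2247 (end of Jan, 31 days; 42 left).
−31 → Dec 31, 2246 (end of Dec, 31 days; 11 left).
−11 → Dec 20, 2246.

December 20, 2246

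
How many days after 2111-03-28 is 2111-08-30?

Mar 28, 2111 → Apr 28, 2111: 31 days (March has 31).
Apr 28, 2111 → May 28, 2111: 30 days (April has 30).
May 28, 2111 → Jun 28, 2111: 31 days (May has 31).
Jun 28, 2111 → Jul 28, 2111: 30 days (June has 30).
Jul 28, 2111 → Aug 28, 2111: 31 days (July has 31).
Aug 28, 2111 → Aug 30, 2111: 2 days.
Total: 155 days.

155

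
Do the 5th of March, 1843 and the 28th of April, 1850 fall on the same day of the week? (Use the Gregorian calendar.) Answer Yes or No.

Yes

From Mar 5, 1843 to Apr 28, 1850 is 2611 days.
2611 mod 7 = 0, so they are the same weekday.
(Mar 5, 1843 is a Sunday; Apr 28, 1850 is a Sunday.)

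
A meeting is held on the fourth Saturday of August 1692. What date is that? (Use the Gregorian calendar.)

August 1, 1692 is a Friday.
The first Saturday is therefore August 2 (1 days later).
The fourth Saturday is 2 + 3×7 = August 23.

August 23, 1692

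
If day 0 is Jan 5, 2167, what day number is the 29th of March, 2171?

1544

Jan 5, 2167 → Jan 5, 2168: 365 days.
Jan 5, 2168 → Jan 5, 2169: 366 days (Feb 29, 2168 is in that span).
Jan 5, 2169 → Jan 5, 2170: 365 days.
Jan 5, 2170 → Jan 5, 2171: 365 days.
Jan 5, 2171 → Feb 5, 2171: 31 days (January has 31).
Feb 5, 2171 → Mar 5, 2171: 28 days (February has 28).
Mar 5, 2171 → Mar 29, 2171: 24 days.
Total: 1544 days.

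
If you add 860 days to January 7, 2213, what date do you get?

May 17, 2215

+365 (one year) → Jan 7, 2214 (495 left).
+365 (one year) → Jan 7, 2215 (130 left).
Jan has 31 days: +25 → Feb 1, 2215 (105 left).
Feb has 28 days: +28 → Mar 1, 2215 (77 left).
Mar has 31 days: +31 → Apr 1, 2215 (46 left).
Apr has 30 days: +30 → May 1, 2215 (16 left).
+16 → May 17, 2215.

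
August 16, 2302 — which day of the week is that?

Doomsday rule: the anchor day for the 2300s is Wednesday. For year 02: 2÷12 = 0 r 2, and 2÷4 = 0, so 0+2+0 = 2.
Wednesday + 2 ≡ Friday — that's 2302's doomsday.
In August the doomsday date is Aug 8.
Aug 16 is 8 days after Aug 8; 8 mod 7 = 1, so Friday + 1 = Saturday.

Saturday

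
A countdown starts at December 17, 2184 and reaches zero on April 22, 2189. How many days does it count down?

1587

Dec 17, 2184 → Dec 17, 2185: 365 days.
Dec 17, 2185 → Dec 17, 2186: 365 days.
Dec 17, 2186 → Dec 17, 2187: 365 days.
Dec 17, 2187 → Dec 17, 2188: 366 days (Feb 29, 2188 is in that span).
Dec 17, 2188 → Jan 17, 2189: 31 days (December has 31).
Jan 17, 2189 → Feb 17, 2189: 31 days (January has 31).
Feb 17, 2189 → Mar 17, 2189: 28 days (February has 28).
Mar 17, 2189 → Apr 17, 2189: 31 days (March has 31).
Apr 17, 2189 → Apr 22, 2189: 5 days.
Total: 1587 days.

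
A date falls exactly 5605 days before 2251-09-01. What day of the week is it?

Sep 1, 2251 is a Monday.
5605 mod 7 = 5, so 5605 days before a Monday is Monday − 5 = Wednesday.

Wednesday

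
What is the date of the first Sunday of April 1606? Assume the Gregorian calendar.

April 1, 1606 is a Saturday.
The first Sunday is therefore April 2 (1 days later).

April 2, 1606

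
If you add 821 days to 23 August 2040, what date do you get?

+365 (one year) → Aug 23, 2041 (456 left).
+365 (one year) → Aug 23, 2042 (91 left).
Aug has 31 days: +9 → Sep 1, 2042 (82 left).
Sep has 30 days: +30 → Oct 1, 2042 (52 left).
Oct has 31 days: +31 → Nov 1, 2042 (21 left).
+21 → Nov 22, 2042.

November 22, 2042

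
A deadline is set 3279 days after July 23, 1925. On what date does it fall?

+365 (one year) → Jul 23, 1926 (2914 left).
+365 (one year) → Jul 23, 1927 (2549 left).
+366 (one year; includes Feb 29, 1928) → Jul 23, 1928 (2183 left).
+365 (one year) → Jul 23, 1929 (1818 left).
+365 (one year) → Jul 23, 1930 (1453 left).
+365 (one year) → Jul 23, 1931 (1088 left).
+366 (one year; includes Feb 29, 1932) → Jul 23, 1932 (722 left).
+365 (one year) → Jul 23, 1933 (357 left).
Jul has 31 days: +9 → Aug 1, 1933 (348 left).
Aug has 31 days: +31 → Sep 1, 1933 (317 left).
Sep has 30 days: +30 → Oct 1, 1933 (287 left).
Oct has 31 days: +31 → Nov 1, 1933 (256 left).
Nov has 30 days: +30 → Dec 1, 1933 (226 left).
Dec has 31 days: +31 → Jan 1, 1934 (195 left).
Jan has 31 days: +31 → Feb 1, 1934 (164 left).
Feb has 28 days: +28 → Mar 1, 1934 (136 left).
Mar has 31 days: +31 → Apr 1, 1934 (105 left).
Apr has 30 days: +30 → May 1, 1934 (75 left).
May has 31 days: +31 → Jun 1, 1934 (44 left).
Jun has 30 days: +30 → Jul 1, 1934 (14 left).
+14 → Jul 15, 1934.

July 15, 1934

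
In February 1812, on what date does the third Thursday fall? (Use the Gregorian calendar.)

February 20, 1812

February 1, 1812 is a Saturday.
The first Thursday is therefore February 6 (5 days later).
The third Thursday is 6 + 2×7 = February 20.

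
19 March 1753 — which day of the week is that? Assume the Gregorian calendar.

Doomsday rule: the anchor day for the 1700s is Sunday. For year 53: 53÷12 = 4 r 5, and 5÷4 = 1, so 4+5+1 = 10.
Sunday + 10 ≡ Wednesday — that's 1753's doomsday.
In March the doomsday date is Mar 14.
Mar 19 is 5 days after Mar 14; 5 mod 7 = 5, so Wednesday + 5 = Monday.

Monday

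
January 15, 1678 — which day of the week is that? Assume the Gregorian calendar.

Doomsday rule: the anchor day for the 1600s is Tuesday. For year 78: 78÷12 = 6 r 6, and 6÷4 = 1, so 6+6+1 = 13.
Tuesday + 13 ≡ Monday — that's 1678's doomsday.
In January the doomsday date is Jan 3 (1678 is not a leap year).
Jan 15 is 12 days after Jan 3; 12 mod 7 = 5, so Monday + 5 = Saturday.

Saturday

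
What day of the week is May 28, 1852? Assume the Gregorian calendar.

Doomsday rule: the anchor day for the 1800s is Friday. For year 52: 52÷12 = 4 r 4, and 4÷4 = 1, so 4+4+1 = 9.
Friday + 9 ≡ Sunday — that's 1852's doomsday.
In May the doomsday date is May 9.
May 28 is 19 days after May 9; 19 mod 7 = 5, so Sunday + 5 = Friday.

Friday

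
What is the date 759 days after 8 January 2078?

+365 (one year) → Jan 8, 2079 (394 left).
Jan has 31 days: +24 → Feb 1, 2079 (370 left).
Feb has 28 days: +28 → Mar 1, 2079 (342 left).
Mar has 31 days: +31 → Apr 1, 2079 (311 left).
Apr has 30 days: +30 → May 1, 2079 (281 left).
May has 31 days: +31 → Jun 1, 2079 (250 left).
Jun has 30 days: +30 → Jul 1, 2079 (220 left).
Jul has 31 days: +31 → Aug 1, 2079 (189 left).
Aug has 31 days: +31 → Sep 1, 2079 (158 left).
Sep has 30 days: +30 → Oct 1, 2079 (128 left).
Oct has 31 days: +31 → Nov 1, 2079 (97 left).
Nov has 30 days: +30 → Dec 1, 2079 (67 left).
Dec has 31 days: +31 → Jan 1, 2080 (36 left).
Jan has 31 days: +31 → Feb 1, 2080 (5 left).
+5 → Feb 6, 2080.

February 6, 2080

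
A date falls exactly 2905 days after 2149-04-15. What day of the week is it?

Tuesday

Apr 15, 2149 is a Tuesday.
2905 mod 7 = 0, so 2905 days after a Tuesday is Tuesday + 0 = Tuesday.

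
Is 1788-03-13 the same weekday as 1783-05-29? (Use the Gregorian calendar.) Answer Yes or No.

Yes

From May 29, 1783 to Mar 13, 1788 is 1750 days.
1750 mod 7 = 0, so they are the same weekday.
(May 29, 1783 is a Thursday; Mar 13, 1788 is a Thursday.)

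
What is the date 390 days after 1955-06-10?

July 4, 1956

Jun has 30 days: +21 → Jul 1, 1955 (369 left).
Jul has 31 days: +31 → Aug 1, 1955 (338 left).
Aug has 31 days: +31 → Sep 1, 1955 (307 left).
Sep has 30 days: +30 → Oct 1, 1955 (277 left).
Oct has 31 days: +31 → Nov 1, 1955 (246 left).
Nov has 30 days: +30 → Dec 1, 1955 (216 left).
Dec has 31 days: +31 → Jan 1, 1956 (185 left).
Jan has 31 days: +31 → Feb 1, 1956 (154 left).
Feb has 29 days: +29 → Mar 1, 1956 (125 left).
Mar has 31 days: +31 → Apr 1, 1956 (94 left).
Apr has 30 days: +30 → May 1, 1956 (64 left).
May has 31 days: +31 → Jun 1, 1956 (33 left).
Jun has 30 days: +30 → Jul 1, 1956 (3 left).
+3 → Jul 4, 1956.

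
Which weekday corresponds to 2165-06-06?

Thursday

Doomsday rule: the anchor day for the 2100s is Sunday. For year 65: 65÷12 = 5 r 5, and 5÷4 = 1, so 5+5+1 = 11.
Sunday + 11 ≡ Thursday — that's 2165's doomsday.
In June the doomsday date is Jun 6.
Jun 6 is the doomsday itself: Thursday.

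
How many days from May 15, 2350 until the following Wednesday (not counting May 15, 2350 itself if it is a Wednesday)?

2

May 15, 2350 is a Monday.
From Monday to the next Wednesday is 2 days.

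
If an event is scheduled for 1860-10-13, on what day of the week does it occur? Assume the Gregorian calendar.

Saturday

Doomsday rule: the anchor day for the 1800s is Friday. For year 60: 60÷12 = 5 r 0, and 0÷4 = 0, so 5+0+0 = 5.
Friday + 5 ≡ Wednesday — that's 1860's doomsday.
In October the doomsday date is Oct 10.
Oct 13 is 3 days after Oct 10; 3 mod 7 = 3, so Wednesday + 3 = Saturday.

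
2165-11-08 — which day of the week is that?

Doomsday rule: the anchor day for the 2100s is Sunday. For year 65: 65÷12 = 5 r 5, and 5÷4 = 1, so 5+5+1 = 11.
Sunday + 11 ≡ Thursday — that's 2165's doomsday.
In November the doomsday date is Nov 7.
Nov 8 is 1 day after Nov 7; 1 mod 7 = 1, so Thursday + 1 = Friday.

Friday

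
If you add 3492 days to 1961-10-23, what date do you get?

+365 (one year) → Oct 23, 1962 (3127 left).
+365 (one year) → Oct 23, 1963 (2762 left).
+366 (one year; includes Feb 29, 1964) → Oct 23, 1964 (2396 left).
+365 (one year) → Oct 23, 1965 (2031 left).
+365 (one year) → Oct 23, 1966 (1666 left).
+365 (one year) → Oct 23, 1967 (1301 left).
+366 (one year; includes Feb 29, 1968) → Oct 23, 1968 (935 left).
+365 (one year) → Oct 23, 1969 (570 left).
+365 (one year) → Oct 23, 1970 (205 left).
Oct has 31 days: +9 → Nov 1, 1970 (196 left).
Nov has 30 days: +30 → Dec 1, 1970 (166 left).
Dec has 31 days: +31 → Jan 1, 1971 (135 left).
Jan has 31 days: +31 → Feb 1, 1971 (104 left).
Feb has 28 days: +28 → Mar 1, 1971 (76 left).
Mar has 31 days: +31 → Apr 1, 1971 (45 left).
Apr has 30 days: +30 → May 1, 1971 (15 left).
+15 → May 16, 1971.

May 16, 1971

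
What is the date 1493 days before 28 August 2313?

−365 (one year) → Aug 28, 2312 (1128 left).
−366 (one year; includes Feb 29, 2312) → Aug 28, 2311 (762 left).
−365 (one year) → Aug 28, 2310 (397 left).
−28 → Jul 31, 2310 (end of Jul, 31 days; 369 left).
−31 → Jun 30, 2310 (end of Jun, 30 days; 338 left).
−30 → May 31, 2310 (end of May, 31 days; 308 left).
−31 → Apr 30, 2310 (end of Apr, 30 days; 277 left).
−30 → Mar 31, 2310 (end of Mar, 31 days; 247 left).
−31 → Feb 28, 2310 (end of Feb, 28 days; 216 left).
−28 → Jan 31, 2310 (end of Jan, 31 days; 188 left).
−31 → Dec 31, 2309 (end of Dec, 31 days; 157 left).
−31 → Nov 30, 2309 (end of Nov, 30 days; 126 left).
−30 → Oct 31, 2309 (end of Oct, 31 days; 96 left).
−31 → Sep 30, 2309 (end of Sep, 30 days; 65 left).
−30 → Aug 31, 2309 (end of Aug, 31 days; 35 left).
−31 → Jul 31, 2309 (end of Jul, 31 days; 4 left).
−4 → Jul 27, 2309.

July 27, 2309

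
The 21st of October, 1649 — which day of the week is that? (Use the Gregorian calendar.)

Thursday

Doomsday rule: the anchor day for the 1600s is Tuesday. For year 49: 49÷12 = 4 r 1, and 1÷4 = 0, so 4+1+0 = 5.
Tuesday + 5 ≡ Sunday — that's 1649's doomsday.
In October the doomsday date is Oct 10.
Oct 21 is 11 days after Oct 10; 11 mod 7 = 4, so Sunday + 4 = Thursday.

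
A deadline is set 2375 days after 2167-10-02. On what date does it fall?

April 3, 2174

+366 (one year; includes Feb 29, 2168) → Oct 2, 2168 (2009 left).
+365 (one year) → Oct 2, 2169 (1644 left).
+365 (one year) → Oct 2, 2170 (1279 left).
+365 (one year) → Oct 2, 2171 (914 left).
+366 (one year; includes Feb 29, 2172) → Oct 2, 2172 (548 left).
+365 (one year) → Oct 2, 2173 (183 left).
Oct has 31 days: +30 → Nov 1, 2173 (153 left).
Nov has 30 days: +30 → Dec 1, 2173 (123 left).
Dec has 31 days: +31 → Jan 1, 2174 (92 left).
Jan has 31 days: +31 → Feb 1, 2174 (61 left).
Feb has 28 days: +28 → Mar 1, 2174 (33 left).
Mar has 31 days: +31 → Apr 1, 2174 (2 left).
+2 → Apr 3, 2174.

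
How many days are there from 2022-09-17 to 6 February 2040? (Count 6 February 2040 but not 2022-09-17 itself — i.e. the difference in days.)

6351

Sep 17, 2022 → Sep 17, 2023: 365 days.
Sep 17, 2023 → Sep 17, 2024: 366 days (Feb 29, 2024 is in that span).
Sep 17, 2024 → Sep 17, 2025: 365 days.
Sep 17, 2025 → Sep 17, 2026: 365 days.
Sep 17, 2026 → Sep 17, 2027: 365 days.
Sep 17, 2027 → Sep 17, 2028: 366 days (Feb 29, 2028 is in that span).
Sep 17, 2028 → Sep 17, 2029: 365 days.
Sep 17, 2029 → Sep 17, 2030: 365 days.
Sep 17, 2030 → Sep 17, 2031: 365 days.
Sep 17, 2031 → Sep 17, 2032: 366 days (Feb 29, 2032 is in that span).
Sep 17, 2032 → Sep 17, 2033: 365 days.
Sep 17, 2033 → Sep 17, 2034: 365 days.
Sep 17, 2034 → Sep 17, 2035: 365 days.
Sep 17, 2035 → Sep 17, 2036: 366 days (Feb 29, 2036 is in that span).
Sep 17, 2036 → Sep 17, 2037: 365 days.
Sep 17, 2037 → Sep 17, 2038: 365 days.
Sep 17, 2038 → Sep 17, 2039: 365 days.
Sep 17, 2039 → Oct 17, 2039: 30 days (September has 30).
Oct 17, 2039 → Nov 17, 2039: 31 days (October has 31).
Nov 17, 2039 → Dec 17, 2039: 30 days (November has 30).
Dec 17, 2039 → Jan 17, 2040: 31 days (December has 31).
Jan 17, 2040 → Feb 6, 2040: 20 days.
Total: 6351 days.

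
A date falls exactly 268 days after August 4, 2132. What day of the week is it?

Aug 4, 2132 is a Monday.
268 mod 7 = 2, so 268 days after a Monday is Monday + 2 = Wednesday.

Wednesday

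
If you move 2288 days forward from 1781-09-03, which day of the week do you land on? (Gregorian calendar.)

First find the weekday of Sep 3, 1781. Doomsday rule: the anchor day for the 1700s is Sunday. For year 81: 81÷12 = 6 r 9, and 9÷4 = 2, so 6+9+2 = 17.
Sunday + 17 ≡ Wednesday — that's 1781's doomsday.
In September the doomsday date is Sep 5.
Sep 3 is 2 days before Sep 5; 2 mod 7 = 2, so Wednesday − 2 = Monday.
2288 mod 7 = 6, so 2288 days after a Monday is Monday + 6 = Sunday.

Sunday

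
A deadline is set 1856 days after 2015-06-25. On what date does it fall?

July 24, 2020

+366 (one year; includes Feb 29, 2016) → Jun 25, 2016 (1490 left).
+365 (one year) → Jun 25, 2017 (1125 left).
+365 (one year) → Jun 25, 2018 (760 left).
+365 (one year) → Jun 25, 2019 (395 left).
Jun has 30 days: +6 → Jul 1, 2019 (389 left).
Jul has 31 days: +31 → Aug 1, 2019 (358 left).
Aug has 31 days: +31 → Sep 1, 2019 (327 left).
Sep has 30 days: +30 → Oct 1, 2019 (297 left).
Oct has 31 days: +31 → Nov 1, 2019 (266 left).
Nov has 30 days: +30 → Dec 1, 2019 (236 left).
Dec has 31 days: +31 → Jan 1, 2020 (205 left).
Jan has 31 days: +31 → Feb 1, 2020 (174 left).
Feb has 29 days: +29 → Mar 1, 2020 (145 left).
Mar has 31 days: +31 → Apr 1, 2020 (114 left).
Apr has 30 days: +30 → May 1, 2020 (84 left).
May has 31 days: +31 → Jun 1, 2020 (53 left).
Jun has 30 days: +30 → Jul 1, 2020 (23 left).
+23 → Jul 24, 2020.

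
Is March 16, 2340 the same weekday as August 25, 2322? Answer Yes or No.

No

From Aug 25, 2322 to Mar 16, 2340 is 6413 days.
6413 mod 7 = 1, so they are different weekdays.
(Aug 25, 2322 is a Friday; Mar 16, 2340 is a Saturday.)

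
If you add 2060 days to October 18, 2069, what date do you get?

June 9, 2075

+365 (one year) → Oct 18, 2070 (1695 left).
+365 (one year) → Oct 18, 2071 (1330 left).
+366 (one year; includes Feb 29, 2072) → Oct 18, 2072 (964 left).
+365 (one year) → Oct 18, 2073 (599 left).
+365 (one year) → Oct 18, 2074 (234 left).
Oct has 31 days: +14 → Nov 1, 2074 (220 left).
Nov has 30 days: +30 → Dec 1, 2074 (190 left).
Dec has 31 days: +31 → Jan 1, 2075 (159 left).
Jan has 31 days: +31 → Feb 1, 2075 (128 left).
Feb has 28 days: +28 → Mar 1, 2075 (100 left).
Mar has 31 days: +31 → Apr 1, 2075 (69 left).
Apr has 30 days: +30 → May 1, 2075 (39 left).
May has 31 days: +31 → Jun 1, 2075 (8 left).
+8 → Jun 9, 2075.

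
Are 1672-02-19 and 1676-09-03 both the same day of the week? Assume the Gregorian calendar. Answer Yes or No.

From Feb 19, 1672 to Sep 3, 1676 is 1658 days.
1658 mod 7 = 6, so they are different weekdays.
(Feb 19, 1672 is a Friday; Sep 3, 1676 is a Thursday.)

No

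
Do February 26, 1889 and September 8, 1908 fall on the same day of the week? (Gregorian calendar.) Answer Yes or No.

From Feb 26, 1889 to Sep 8, 1908 is 7133 days.
7133 mod 7 = 0, so they are the same weekday.
(Feb 26, 1889 is a Tuesday; Sep 8, 1908 is a Tuesday.)

Yes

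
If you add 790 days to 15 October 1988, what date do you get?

December 14, 1990

+365 (one year) → Oct 15, 1989 (425 left).
+365 (one year) → Oct 15, 1990 (60 left).
Oct has 31 days: +17 → Nov 1, 1990 (43 left).
Nov has 30 days: +30 → Dec 1, 1990 (13 left).
+13 → Dec 14, 1990.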